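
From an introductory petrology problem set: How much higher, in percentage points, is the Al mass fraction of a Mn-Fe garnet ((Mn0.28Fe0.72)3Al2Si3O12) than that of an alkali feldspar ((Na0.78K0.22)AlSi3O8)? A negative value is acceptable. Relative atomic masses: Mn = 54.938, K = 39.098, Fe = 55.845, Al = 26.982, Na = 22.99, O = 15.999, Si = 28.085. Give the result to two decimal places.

0.71 percentage points

M((Mn0.28Fe0.72)3Al2Si3O12) = 496.980 g/mol, so wt% Al = 53.964/496.980 × 100 = 10.86%.
M((Na0.78K0.22)AlSi3O8) = 265.763 g/mol, so wt% Al = 26.982/265.763 × 100 = 10.15%.
10.86 − 10.15 = 0.71 pp.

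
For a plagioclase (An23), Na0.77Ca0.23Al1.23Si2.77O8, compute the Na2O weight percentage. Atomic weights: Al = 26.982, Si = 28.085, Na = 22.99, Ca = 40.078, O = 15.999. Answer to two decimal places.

Molar mass of Na0.77Ca0.23Al1.23Si2.77O8 = 0.77*22.99 + 0.23*40.078 + 1.23*26.982 + 2.77*28.085 + 8*15.999 = 265.896 g/mol.
Each formula unit contains 0.77 Na, equivalent to 0.77/2 = 0.3850 mol Na2O.
M(Na2O) = 2×22.99 + 1×15.999 = 61.979 g/mol.
Mass of Na2O per formula unit = 0.3850 × 61.979 = 23.862 g.
Na2O wt% = 23.862 / 265.896 × 100 = 8.97%.

8.97 wt%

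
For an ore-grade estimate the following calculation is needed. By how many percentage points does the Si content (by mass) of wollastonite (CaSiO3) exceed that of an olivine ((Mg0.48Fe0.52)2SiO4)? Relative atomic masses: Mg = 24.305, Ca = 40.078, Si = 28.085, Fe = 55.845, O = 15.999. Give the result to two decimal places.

7.99 percentage points

M(CaSiO3) = 116.160 g/mol, so wt% Si = 28.085/116.160 × 100 = 24.18%.
M((Mg0.48Fe0.52)2SiO4) = 173.493 g/mol, so wt% Si = 28.085/173.493 × 100 = 16.19%.
24.18 − 16.19 = 7.99 pp.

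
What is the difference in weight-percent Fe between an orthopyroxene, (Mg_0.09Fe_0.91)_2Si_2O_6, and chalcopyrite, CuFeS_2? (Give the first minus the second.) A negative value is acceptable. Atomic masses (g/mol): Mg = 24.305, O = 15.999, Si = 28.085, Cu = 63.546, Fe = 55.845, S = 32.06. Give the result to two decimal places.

8.94 percentage points

M((Mg_0.09Fe_0.91)_2Si_2O_6) = 258.177 g/mol, so wt% Fe = 101.638/258.177 × 100 = 39.37%.
M(CuFeS_2) = 183.511 g/mol, so wt% Fe = 55.845/183.511 × 100 = 30.43%.
39.37 − 30.43 = 8.94 pp.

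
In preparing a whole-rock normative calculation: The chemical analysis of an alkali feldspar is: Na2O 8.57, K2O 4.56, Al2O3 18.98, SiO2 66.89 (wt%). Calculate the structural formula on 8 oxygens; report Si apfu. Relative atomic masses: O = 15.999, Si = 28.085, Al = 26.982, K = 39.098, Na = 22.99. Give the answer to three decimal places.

Na2O (M=61.979): mol = 0.13827; Na = 0.27654, O = 0.13827.
K2O (M=94.195): mol = 0.04841; K = 0.09682, O = 0.04841.
Al2O3 (M=101.961): mol = 0.18615; Al = 0.37230, O = 0.55845.
SiO2 (M=60.083): mol = 1.11329; Si = 1.11329, O = 2.22658.
ΣO = 2.97171; factor = 8/ΣO = 2.69205.
Si apfu = 1.11329 × 2.69205 = 2.997.

2.997 Si apfu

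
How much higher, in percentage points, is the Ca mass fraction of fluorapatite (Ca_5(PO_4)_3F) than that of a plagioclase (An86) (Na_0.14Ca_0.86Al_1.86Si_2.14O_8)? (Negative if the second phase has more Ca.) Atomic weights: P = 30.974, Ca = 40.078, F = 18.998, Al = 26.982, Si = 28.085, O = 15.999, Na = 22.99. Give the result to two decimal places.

Ca in Ca_5(PO_4)_3F: molar mass 504.298 g/mol; 5×40.078 = 200.390 g → 39.74 wt%.
Ca in Na_0.14Ca_0.86Al_1.86Si_2.14O_8: molar mass 275.966 g/mol; 0.86×40.078 = 34.467 g → 12.49 wt%.
Difference = 39.74 − 12.49 = 27.25 percentage points.

27.25 percentage points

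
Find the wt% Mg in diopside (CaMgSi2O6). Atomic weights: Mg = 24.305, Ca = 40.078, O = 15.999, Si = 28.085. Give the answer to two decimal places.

11.22 weight percent

Molar mass of CaMgSi2O6: 1·40.078 + 1·24.305 + 2·28.085 + 6·15.999 = 216.547 g/mol.
Mass of Mg per formula unit: 1 × 24.305 = 24.305 g.
Weight fraction Mg = 24.305 / 216.547 = 0.1122.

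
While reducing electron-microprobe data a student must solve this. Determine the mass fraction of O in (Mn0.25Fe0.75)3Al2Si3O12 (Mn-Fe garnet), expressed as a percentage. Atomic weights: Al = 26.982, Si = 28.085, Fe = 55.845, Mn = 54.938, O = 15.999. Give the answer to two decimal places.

M((Mn0.25Fe0.75)3Al2Si3O12) = 497.062 g/mol.
O contributes 12 × 15.999 = 191.988 g per mole.
191.988/497.062 = 0.3862 → 38.62%.

38.62 wt%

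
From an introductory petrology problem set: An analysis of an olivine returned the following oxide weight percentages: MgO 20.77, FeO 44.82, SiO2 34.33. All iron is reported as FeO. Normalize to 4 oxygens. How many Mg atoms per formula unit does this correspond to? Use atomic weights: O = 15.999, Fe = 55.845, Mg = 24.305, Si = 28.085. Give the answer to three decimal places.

0.903 Mg apfu

20.77 wt% MgO ÷ 40.304 g/mol = 0.51533 mol, giving 0.51533 Mg and 0.51533 O.
44.82 wt% FeO ÷ 71.844 g/mol = 0.62385 mol, giving 0.62385 Fe and 0.62385 O.
34.33 wt% SiO2 ÷ 60.083 g/mol = 0.57138 mol, giving 0.57138 Si and 1.14276 O.
Oxygen sums to 2.28194; scaling by 4/2.28194 = 1.75289 puts the formula on 4 O.
Mg: 0.51533 × 1.75289 = 0.903 atoms per formula unit.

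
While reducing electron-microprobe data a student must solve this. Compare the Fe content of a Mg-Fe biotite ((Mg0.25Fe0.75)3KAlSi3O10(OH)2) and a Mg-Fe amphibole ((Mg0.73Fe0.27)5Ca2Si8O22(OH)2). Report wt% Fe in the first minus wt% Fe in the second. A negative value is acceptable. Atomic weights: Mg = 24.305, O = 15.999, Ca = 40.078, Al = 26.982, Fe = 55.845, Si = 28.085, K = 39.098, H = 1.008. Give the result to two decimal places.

16.92 percentage points

First mineral: 125.651 g Fe in 488.219 g formula = 25.74 wt% Fe.
Second mineral: 75.391 g Fe in 854.932 g formula = 8.82 wt% Fe.
25.74% − 8.82% gives a difference of 16.92 percentage points.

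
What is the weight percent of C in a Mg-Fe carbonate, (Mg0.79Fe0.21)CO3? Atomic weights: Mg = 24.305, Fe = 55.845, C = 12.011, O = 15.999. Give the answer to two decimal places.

13.21 mass %

Molar mass of (Mg0.79Fe0.21)CO3: 0.79*24.305 + 0.21*55.845 + 1*12.011 + 3*15.999 = 90.936 g/mol.
Mass of C per formula unit: 1 × 12.011 = 12.011 g.
Weight fraction C = 12.011 / 90.936 = 0.1321.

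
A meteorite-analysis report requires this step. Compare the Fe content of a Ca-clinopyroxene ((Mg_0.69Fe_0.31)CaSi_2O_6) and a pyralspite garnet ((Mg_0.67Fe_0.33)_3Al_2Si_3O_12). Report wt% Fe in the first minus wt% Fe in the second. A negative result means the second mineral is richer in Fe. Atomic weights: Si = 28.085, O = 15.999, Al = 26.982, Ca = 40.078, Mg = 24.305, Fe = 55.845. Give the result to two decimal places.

Fe in (Mg_0.69Fe_0.31)CaSi_2O_6: molar mass 226.324 g/mol; 0.31×55.845 = 17.312 g → 7.65 wt%.
Fe in (Mg_0.67Fe_0.33)_3Al_2Si_3O_12: molar mass 434.347 g/mol; 0.99×55.845 = 55.287 g → 12.73 wt%.
Difference = 7.65 − 12.73 = -5.08 percentage points.

-5.08 percentage points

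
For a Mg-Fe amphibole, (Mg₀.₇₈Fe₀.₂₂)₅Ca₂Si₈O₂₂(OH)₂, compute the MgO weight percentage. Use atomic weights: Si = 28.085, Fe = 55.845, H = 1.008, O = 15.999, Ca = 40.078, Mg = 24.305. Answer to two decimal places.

Molar mass of (Mg₀.₇₈Fe₀.₂₂)₅Ca₂Si₈O₂₂(OH)₂ = 3.90*24.305 + 1.10*55.845 + 2*40.078 + 8*28.085 + 24*15.999 + 2*1.008 = 847.047 g/mol.
Each formula unit contains 3.90 Mg, equivalent to 3.90/1 = 3.9000 mol MgO.
M(MgO) = 1×24.305 + 1×15.999 = 40.304 g/mol.
Mass of MgO per formula unit = 3.9000 × 40.304 = 157.186 g.
MgO wt% = 157.186 / 847.047 × 100 = 18.56%.

18.56 wt%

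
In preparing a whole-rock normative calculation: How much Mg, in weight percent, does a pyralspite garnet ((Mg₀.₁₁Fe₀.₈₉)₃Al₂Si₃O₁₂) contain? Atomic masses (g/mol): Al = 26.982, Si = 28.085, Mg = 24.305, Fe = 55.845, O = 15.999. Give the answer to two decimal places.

1.65 weight percent

M((Mg₀.₁₁Fe₀.₈₉)₃Al₂Si₃O₁₂) = 487.334 g/mol.
Mg contributes 0.33 × 24.305 = 8.021 g per mole.
8.021/487.334 = 0.0165 → 1.65%.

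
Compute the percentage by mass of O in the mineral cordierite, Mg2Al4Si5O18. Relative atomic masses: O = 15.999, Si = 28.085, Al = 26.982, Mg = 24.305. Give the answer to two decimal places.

49.23 mass %

Molar mass of Mg2Al4Si5O18: 2·24.305 + 4·26.982 + 5·28.085 + 18·15.999 = 584.945 g/mol.
Mass of O per formula unit: 18 × 15.999 = 287.982 g.
Weight fraction O = 287.982 / 584.945 = 0.4923.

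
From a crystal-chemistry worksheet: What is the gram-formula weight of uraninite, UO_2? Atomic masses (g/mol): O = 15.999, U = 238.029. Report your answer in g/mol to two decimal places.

U: 1 × 238.029 = 238.0290
O: 2 × 15.999 = 31.9980
Summing the contributions gives the formula mass.

270.03 g/mol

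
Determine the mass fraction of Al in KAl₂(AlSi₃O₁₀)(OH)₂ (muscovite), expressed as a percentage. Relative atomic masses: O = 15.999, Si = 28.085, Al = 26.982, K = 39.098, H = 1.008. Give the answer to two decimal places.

20.32 mass %

M(KAl₂(AlSi₃O₁₀)(OH)₂) = 398.303 g/mol.
Al contributes 3 × 26.982 = 80.946 g per mole.
80.946/398.303 = 0.2032 → 20.32%.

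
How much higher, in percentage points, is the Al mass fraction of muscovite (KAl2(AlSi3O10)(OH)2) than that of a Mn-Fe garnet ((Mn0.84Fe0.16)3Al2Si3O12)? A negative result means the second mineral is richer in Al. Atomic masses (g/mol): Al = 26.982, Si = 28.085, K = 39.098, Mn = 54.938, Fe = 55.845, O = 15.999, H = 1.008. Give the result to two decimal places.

9.43 percentage points

Al in KAl2(AlSi3O10)(OH)2: molar mass 398.303 g/mol; 3×26.982 = 80.946 g → 20.32 wt%.
Al in (Mn0.84Fe0.16)3Al2Si3O12: molar mass 495.456 g/mol; 2×26.982 = 53.964 g → 10.89 wt%.
Difference = 20.32 − 10.89 = 9.43 percentage points.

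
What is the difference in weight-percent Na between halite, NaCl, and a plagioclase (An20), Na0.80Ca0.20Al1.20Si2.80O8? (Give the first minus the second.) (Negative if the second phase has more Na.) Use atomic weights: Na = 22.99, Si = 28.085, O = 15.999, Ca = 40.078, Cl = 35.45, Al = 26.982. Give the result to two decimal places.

32.41 percentage points

Na in NaCl: molar mass 58.440 g/mol; 1×22.99 = 22.990 g → 39.34 wt%.
Na in Na0.80Ca0.20Al1.20Si2.80O8: molar mass 265.416 g/mol; 0.80×22.99 = 18.392 g → 6.93 wt%.
Difference = 39.34 − 6.93 = 32.41 percentage points.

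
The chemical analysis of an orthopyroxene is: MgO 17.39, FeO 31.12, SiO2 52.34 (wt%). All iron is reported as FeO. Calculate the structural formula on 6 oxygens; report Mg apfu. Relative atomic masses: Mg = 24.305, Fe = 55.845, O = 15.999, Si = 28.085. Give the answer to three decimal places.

17.39 wt% MgO ÷ 40.304 g/mol = 0.43147 mol, giving 0.43147 Mg and 0.43147 O.
31.12 wt% FeO ÷ 71.844 g/mol = 0.43316 mol, giving 0.43316 Fe and 0.43316 O.
52.34 wt% SiO2 ÷ 60.083 g/mol = 0.87113 mol, giving 0.87113 Si and 1.74226 O.
Oxygen sums to 2.60689; scaling by 6/2.60689 = 2.30159 puts the formula on 6 O.
Mg: 0.43147 × 2.30159 = 0.993 atoms per formula unit.

0.993 Mg apfu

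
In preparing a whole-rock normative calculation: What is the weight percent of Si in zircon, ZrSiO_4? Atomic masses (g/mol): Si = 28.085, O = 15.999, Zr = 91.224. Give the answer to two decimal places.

Formula mass = 1*91.224 + 1*28.085 + 4*15.999 = 183.305 g/mol, of which 28.085 g is Si.
So Si makes up 28.085/183.305 = 0.1532 of the mass, i.e. 15.32%.

15.32 mass %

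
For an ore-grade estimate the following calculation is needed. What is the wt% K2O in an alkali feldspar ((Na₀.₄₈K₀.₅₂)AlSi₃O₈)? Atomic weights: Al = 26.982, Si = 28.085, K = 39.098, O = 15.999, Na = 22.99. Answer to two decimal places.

Formula mass = 270.595 g/mol.
0.52 K → 0.2600 mol K2O per formula unit; M(K2O) = 94.195, so K2O mass = 24.491 g.
24.491/270.595 × 100 = 9.05 wt%.

9.05 wt%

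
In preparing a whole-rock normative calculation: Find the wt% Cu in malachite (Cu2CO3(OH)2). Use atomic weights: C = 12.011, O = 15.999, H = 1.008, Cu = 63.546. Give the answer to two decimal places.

57.48 wt%

Formula mass = 2×63.546 + 1×12.011 + 5×15.999 + 2×1.008 = 221.114 g/mol, of which 127.092 g is Cu.
So Cu makes up 127.092/221.114 = 0.5748 of the mass, i.e. 57.48%.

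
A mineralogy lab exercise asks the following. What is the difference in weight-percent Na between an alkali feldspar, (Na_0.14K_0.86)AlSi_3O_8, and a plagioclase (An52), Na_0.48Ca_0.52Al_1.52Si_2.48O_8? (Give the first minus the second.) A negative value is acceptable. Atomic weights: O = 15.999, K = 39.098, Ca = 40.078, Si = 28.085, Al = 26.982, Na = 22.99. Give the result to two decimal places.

M((Na_0.14K_0.86)AlSi_3O_8) = 276.072 g/mol, so wt% Na = 3.219/276.072 × 100 = 1.17%.
M(Na_0.48Ca_0.52Al_1.52Si_2.48O_8) = 270.531 g/mol, so wt% Na = 11.035/270.531 × 100 = 4.08%.
1.17 − 4.08 = -2.91 pp.

-2.91 percentage points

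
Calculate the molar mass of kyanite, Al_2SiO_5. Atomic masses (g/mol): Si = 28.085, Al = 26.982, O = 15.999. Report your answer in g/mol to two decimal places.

The formula mass is the sum 2·26.982 + 1·28.085 + 5·15.999.

162.04 g/mol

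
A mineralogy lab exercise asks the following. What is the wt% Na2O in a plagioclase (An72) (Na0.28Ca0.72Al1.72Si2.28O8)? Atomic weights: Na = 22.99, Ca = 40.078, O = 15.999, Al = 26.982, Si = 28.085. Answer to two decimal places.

3.17 wt%

Formula mass = 273.728 g/mol.
0.28 Na → 0.1400 mol Na2O per formula unit; M(Na2O) = 61.979, so Na2O mass = 8.677 g.
8.677/273.728 × 100 = 3.17 wt%.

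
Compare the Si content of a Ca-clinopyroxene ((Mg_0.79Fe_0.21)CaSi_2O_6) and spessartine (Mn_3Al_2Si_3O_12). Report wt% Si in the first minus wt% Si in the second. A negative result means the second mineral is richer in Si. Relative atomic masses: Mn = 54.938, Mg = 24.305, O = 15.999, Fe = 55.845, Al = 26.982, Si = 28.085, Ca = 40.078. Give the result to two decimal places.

8.15 percentage points

First mineral: 56.170 g Si in 223.170 g formula = 25.17 wt% Si.
Second mineral: 84.255 g Si in 495.021 g formula = 17.02 wt% Si.
25.17% − 17.02% gives a difference of 8.15 percentage points.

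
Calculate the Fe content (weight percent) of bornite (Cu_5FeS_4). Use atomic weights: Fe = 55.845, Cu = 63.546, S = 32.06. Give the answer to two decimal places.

Formula mass = 5·63.546 + 1·55.845 + 4·32.06 = 501.815 g/mol, of which 55.845 g is Fe.
So Fe makes up 55.845/501.815 = 0.1113 of the mass, i.e. 11.13%.

11.13 weight percent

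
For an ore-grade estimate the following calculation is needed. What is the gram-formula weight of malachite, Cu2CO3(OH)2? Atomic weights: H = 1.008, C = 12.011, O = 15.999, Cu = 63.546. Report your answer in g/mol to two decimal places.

221.11 g/mol

The formula mass is the sum 2×63.546 + 1×12.011 + 5×15.999 + 2×1.008.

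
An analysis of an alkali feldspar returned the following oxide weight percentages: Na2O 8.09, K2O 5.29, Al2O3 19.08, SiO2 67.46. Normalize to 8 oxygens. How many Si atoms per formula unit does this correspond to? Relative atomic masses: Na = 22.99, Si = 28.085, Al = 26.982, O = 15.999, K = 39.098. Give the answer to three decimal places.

Na2O (M=61.979): mol = 0.13053; Na = 0.26106, O = 0.13053.
K2O (M=94.195): mol = 0.05616; K = 0.11232, O = 0.05616.
Al2O3 (M=101.961): mol = 0.18713; Al = 0.37426, O = 0.56139.
SiO2 (M=60.083): mol = 1.12278; Si = 1.12278, O = 2.24556.
ΣO = 2.99364; factor = 8/ΣO = 2.67233.
Si apfu = 1.12278 × 2.67233 = 3.000.

3.000 Si apfu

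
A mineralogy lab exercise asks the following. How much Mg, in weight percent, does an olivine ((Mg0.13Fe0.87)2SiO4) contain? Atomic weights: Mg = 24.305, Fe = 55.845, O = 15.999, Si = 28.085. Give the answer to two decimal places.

M((Mg0.13Fe0.87)2SiO4) = 195.571 g/mol.
Mg contributes 0.26 × 24.305 = 6.319 g per mole.
6.319/195.571 = 0.0323 → 3.23%.

3.23 weight percent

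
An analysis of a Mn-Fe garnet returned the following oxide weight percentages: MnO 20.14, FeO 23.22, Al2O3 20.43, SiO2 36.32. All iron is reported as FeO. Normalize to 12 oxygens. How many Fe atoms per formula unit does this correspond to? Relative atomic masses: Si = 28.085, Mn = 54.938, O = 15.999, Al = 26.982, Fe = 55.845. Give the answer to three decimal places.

1.604 Fe apfu

20.14 wt% MnO ÷ 70.937 g/mol = 0.28391 mol, giving 0.28391 Mn and 0.28391 O.
23.22 wt% FeO ÷ 71.844 g/mol = 0.32320 mol, giving 0.32320 Fe and 0.32320 O.
20.43 wt% Al2O3 ÷ 101.961 g/mol = 0.20037 mol, giving 0.40074 Al and 0.60111 O.
36.32 wt% SiO2 ÷ 60.083 g/mol = 0.60450 mol, giving 0.60450 Si and 1.20900 O.
Oxygen sums to 2.41722; scaling by 12/2.41722 = 4.96438 puts the formula on 12 O.
Fe: 0.32320 × 4.96438 = 1.604 atoms per formula unit.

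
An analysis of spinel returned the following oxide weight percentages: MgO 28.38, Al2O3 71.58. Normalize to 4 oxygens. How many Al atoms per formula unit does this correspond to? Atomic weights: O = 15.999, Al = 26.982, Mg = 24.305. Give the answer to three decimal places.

MgO: 28.38/40.304 = 0.70415 mol → 0.70415 mol Mg, 0.70415 mol O.
Al2O3: 71.58/101.961 = 0.70203 mol → 1.40406 mol Al, 2.10609 mol O.
Total oxygen = 2.81024 mol. Normalization factor = 4/2.81024 = 1.42337.
Al per 4 O = 1.40406 × 1.42337 = 1.998.

1.998 Al apfu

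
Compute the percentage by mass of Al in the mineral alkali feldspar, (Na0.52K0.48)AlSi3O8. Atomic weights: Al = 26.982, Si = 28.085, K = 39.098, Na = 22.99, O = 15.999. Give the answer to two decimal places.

M((Na0.52K0.48)AlSi3O8) = 269.951 g/mol.
Al contributes 1 × 26.982 = 26.982 g per mole.
26.982/269.951 = 0.1000 → 10.00%.

10.00 wt%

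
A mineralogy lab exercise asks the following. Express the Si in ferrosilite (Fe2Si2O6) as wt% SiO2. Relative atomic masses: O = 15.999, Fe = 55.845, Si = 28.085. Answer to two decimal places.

Formula mass = 263.854 g/mol.
2 Si → 2.0000 mol SiO2 per formula unit; M(SiO2) = 60.083, so SiO2 mass = 120.166 g.
120.166/263.854 × 100 = 45.54 wt%.

45.54 wt%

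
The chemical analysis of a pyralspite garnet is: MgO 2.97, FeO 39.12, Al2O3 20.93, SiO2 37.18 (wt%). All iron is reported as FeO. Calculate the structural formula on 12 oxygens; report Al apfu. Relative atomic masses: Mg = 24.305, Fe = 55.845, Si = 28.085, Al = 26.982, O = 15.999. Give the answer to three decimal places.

MgO (M=40.304): mol = 0.07369; Mg = 0.07369, O = 0.07369.
FeO (M=71.844): mol = 0.54451; Fe = 0.54451, O = 0.54451.
Al2O3 (M=101.961): mol = 0.20527; Al = 0.41054, O = 0.61581.
SiO2 (M=60.083): mol = 0.61881; Si = 0.61881, O = 1.23762.
ΣO = 2.47163; factor = 12/ΣO = 4.85510.
Al apfu = 0.41054 × 4.85510 = 1.993.

1.993 Al apfu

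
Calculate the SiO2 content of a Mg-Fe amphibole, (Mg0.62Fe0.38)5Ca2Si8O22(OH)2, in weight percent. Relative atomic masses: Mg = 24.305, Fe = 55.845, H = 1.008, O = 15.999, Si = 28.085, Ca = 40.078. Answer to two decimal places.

55.10 wt%

M((Mg0.62Fe0.38)5Ca2Si8O22(OH)2) = 872.279 g/mol; M(SiO2) = 60.083 g/mol.
Moles SiO2 per formula unit = 8 Si ÷ 1 = 8.0000.
SiO2 fraction = (8.0000 × 60.083) / 872.279 = 480.664/872.279 = 0.5510.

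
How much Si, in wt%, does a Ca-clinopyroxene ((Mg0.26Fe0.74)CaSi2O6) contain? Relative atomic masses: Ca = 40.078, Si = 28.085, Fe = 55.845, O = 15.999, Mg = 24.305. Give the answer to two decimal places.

M((Mg0.26Fe0.74)CaSi2O6) = 239.887 g/mol.
Si contributes 2 × 28.085 = 56.170 g per mole.
56.170/239.887 = 0.2342 → 23.42%.

23.42 wt%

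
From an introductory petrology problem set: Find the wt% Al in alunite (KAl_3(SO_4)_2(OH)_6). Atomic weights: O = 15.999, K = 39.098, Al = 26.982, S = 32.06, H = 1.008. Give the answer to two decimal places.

Formula mass = 1·39.098 + 3·26.982 + 2·32.06 + 14·15.999 + 6·1.008 = 414.198 g/mol, of which 80.946 g is Al.
So Al makes up 80.946/414.198 = 0.1954 of the mass, i.e. 19.54%.

19.54 mass %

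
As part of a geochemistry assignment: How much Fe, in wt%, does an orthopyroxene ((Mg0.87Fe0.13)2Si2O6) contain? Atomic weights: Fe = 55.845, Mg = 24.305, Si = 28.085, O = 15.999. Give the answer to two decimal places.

6.95 wt%

Formula mass = 1.74·24.305 + 0.26·55.845 + 2·28.085 + 6·15.999 = 208.974 g/mol, of which 14.520 g is Fe.
So Fe makes up 14.520/208.974 = 0.0695 of the mass, i.e. 6.95%.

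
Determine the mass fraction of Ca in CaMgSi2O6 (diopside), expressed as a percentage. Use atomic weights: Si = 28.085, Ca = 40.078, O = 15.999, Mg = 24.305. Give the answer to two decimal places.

18.51 mass %

Molar mass of CaMgSi2O6: 1·40.078 + 1·24.305 + 2·28.085 + 6·15.999 = 216.547 g/mol.
Mass of Ca per formula unit: 1 × 40.078 = 40.078 g.
Weight fraction Ca = 40.078 / 216.547 = 0.1851.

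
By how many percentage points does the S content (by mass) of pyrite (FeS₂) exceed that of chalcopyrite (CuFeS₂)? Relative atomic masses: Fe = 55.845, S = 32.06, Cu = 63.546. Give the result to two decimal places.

M(FeS₂) = 119.965 g/mol, so wt% S = 64.120/119.965 × 100 = 53.45%.
M(CuFeS₂) = 183.511 g/mol, so wt% S = 64.120/183.511 × 100 = 34.94%.
53.45 − 34.94 = 18.51 pp.

18.51 percentage points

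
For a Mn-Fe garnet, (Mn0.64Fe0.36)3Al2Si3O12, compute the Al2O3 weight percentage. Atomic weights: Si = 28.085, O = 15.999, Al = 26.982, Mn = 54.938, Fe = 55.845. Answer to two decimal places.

Formula mass = 496.001 g/mol.
2 Al → 1.0000 mol Al2O3 per formula unit; M(Al2O3) = 101.961, so Al2O3 mass = 101.961 g.
101.961/496.001 × 100 = 20.56 wt%.

20.56 wt%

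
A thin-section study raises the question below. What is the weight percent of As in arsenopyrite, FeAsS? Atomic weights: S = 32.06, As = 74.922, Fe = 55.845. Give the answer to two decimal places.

Formula mass = 1*55.845 + 1*74.922 + 1*32.06 = 162.827 g/mol, of which 74.922 g is As.
So As makes up 74.922/162.827 = 0.4601 of the mass, i.e. 46.01%.

46.01 weight percent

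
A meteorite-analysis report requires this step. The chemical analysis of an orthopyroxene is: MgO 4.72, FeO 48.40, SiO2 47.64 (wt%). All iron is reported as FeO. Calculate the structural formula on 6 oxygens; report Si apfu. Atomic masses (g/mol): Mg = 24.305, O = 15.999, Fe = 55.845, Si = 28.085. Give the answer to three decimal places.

MgO: 4.72/40.304 = 0.11711 mol → 0.11711 mol Mg, 0.11711 mol O.
FeO: 48.40/71.844 = 0.67368 mol → 0.67368 mol Fe, 0.67368 mol O.
SiO2: 47.64/60.083 = 0.79290 mol → 0.79290 mol Si, 1.58580 mol O.
Total oxygen = 2.37659 mol. Normalization factor = 6/2.37659 = 2.52463.
Si per 6 O = 0.79290 × 2.52463 = 2.002.

2.002 Si apfu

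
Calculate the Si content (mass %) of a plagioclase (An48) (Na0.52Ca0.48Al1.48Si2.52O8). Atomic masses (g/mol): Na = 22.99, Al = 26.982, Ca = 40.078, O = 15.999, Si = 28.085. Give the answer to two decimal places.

26.22 mass %

Molar mass of Na0.52Ca0.48Al1.48Si2.52O8: 0.52·22.99 + 0.48·40.078 + 1.48·26.982 + 2.52·28.085 + 8·15.999 = 269.892 g/mol.
Mass of Si per formula unit: 2.52 × 28.085 = 70.774 g.
Weight fraction Si = 70.774 / 269.892 = 0.2622.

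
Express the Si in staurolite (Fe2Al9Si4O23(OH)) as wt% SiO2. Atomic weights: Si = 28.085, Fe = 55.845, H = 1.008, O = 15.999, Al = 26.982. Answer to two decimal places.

Molar mass of Fe2Al9Si4O23(OH) = 2·55.845 + 9·26.982 + 4·28.085 + 24·15.999 + 1·1.008 = 851.852 g/mol.
Each formula unit contains 4 Si, equivalent to 4/1 = 4.0000 mol SiO2.
M(SiO2) = 1×28.085 + 2×15.999 = 60.083 g/mol.
Mass of SiO2 per formula unit = 4.0000 × 60.083 = 240.332 g.
SiO2 wt% = 240.332 / 851.852 × 100 = 28.21%.

28.21 wt%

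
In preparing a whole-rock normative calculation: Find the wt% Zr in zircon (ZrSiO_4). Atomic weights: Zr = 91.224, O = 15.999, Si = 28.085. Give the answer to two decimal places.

Formula mass = 1×91.224 + 1×28.085 + 4×15.999 = 183.305 g/mol, of which 91.224 g is Zr.
So Zr makes up 91.224/183.305 = 0.4977 of the mass, i.e. 49.77%.

49.77 weight percent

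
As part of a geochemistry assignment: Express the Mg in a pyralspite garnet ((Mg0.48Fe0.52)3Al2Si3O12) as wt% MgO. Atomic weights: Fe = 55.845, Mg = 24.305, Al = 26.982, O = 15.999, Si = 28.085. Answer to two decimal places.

12.83 wt%

Molar mass of (Mg0.48Fe0.52)3Al2Si3O12 = 1.44*24.305 + 1.56*55.845 + 2*26.982 + 3*28.085 + 12*15.999 = 452.324 g/mol.
Each formula unit contains 1.44 Mg, equivalent to 1.44/1 = 1.4400 mol MgO.
M(MgO) = 1×24.305 + 1×15.999 = 40.304 g/mol.
Mass of MgO per formula unit = 1.4400 × 40.304 = 58.038 g.
MgO wt% = 58.038 / 452.324 × 100 = 12.83%.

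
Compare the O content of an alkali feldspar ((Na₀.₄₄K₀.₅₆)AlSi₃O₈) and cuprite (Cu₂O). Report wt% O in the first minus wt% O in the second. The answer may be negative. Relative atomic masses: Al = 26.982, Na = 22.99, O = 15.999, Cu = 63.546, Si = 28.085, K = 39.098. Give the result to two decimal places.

36.01 percentage points

First mineral: 127.992 g O in 271.239 g formula = 47.19 wt% O.
Second mineral: 15.999 g O in 143.091 g formula = 11.18 wt% O.
47.19% − 11.18% gives a difference of 36.01 percentage points.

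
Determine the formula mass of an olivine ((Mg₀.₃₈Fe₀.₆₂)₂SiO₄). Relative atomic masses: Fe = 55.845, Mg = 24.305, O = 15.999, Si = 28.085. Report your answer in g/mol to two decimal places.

Mg: 0.76 × 24.305 = 18.4718
Fe: 1.24 × 55.845 = 69.2478
Si: 1 × 28.085 = 28.0850
O: 4 × 15.999 = 63.9960
Summing the contributions gives the formula mass.

179.80 g/mol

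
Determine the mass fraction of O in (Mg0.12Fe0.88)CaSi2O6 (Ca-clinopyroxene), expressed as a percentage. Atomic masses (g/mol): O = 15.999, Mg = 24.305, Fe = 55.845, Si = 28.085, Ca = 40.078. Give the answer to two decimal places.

39.29 mass %

Formula mass = 0.12*24.305 + 0.88*55.845 + 1*40.078 + 2*28.085 + 6*15.999 = 244.302 g/mol, of which 95.994 g is O.
So O makes up 95.994/244.302 = 0.3929 of the mass, i.e. 39.29%.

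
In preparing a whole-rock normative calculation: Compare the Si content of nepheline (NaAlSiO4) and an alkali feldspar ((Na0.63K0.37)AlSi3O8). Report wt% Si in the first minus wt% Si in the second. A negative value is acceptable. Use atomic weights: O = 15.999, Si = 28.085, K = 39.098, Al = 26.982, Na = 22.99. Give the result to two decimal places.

M(NaAlSiO4) = 142.053 g/mol, so wt% Si = 28.085/142.053 × 100 = 19.77%.
M((Na0.63K0.37)AlSi3O8) = 268.179 g/mol, so wt% Si = 84.255/268.179 × 100 = 31.42%.
19.77 − 31.42 = -11.65 pp.

-11.65 percentage points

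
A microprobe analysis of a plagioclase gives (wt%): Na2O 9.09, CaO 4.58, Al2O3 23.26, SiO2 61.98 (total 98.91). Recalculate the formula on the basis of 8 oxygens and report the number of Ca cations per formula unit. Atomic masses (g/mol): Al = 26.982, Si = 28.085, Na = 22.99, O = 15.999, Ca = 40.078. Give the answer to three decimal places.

Na2O (M=61.979): mol = 0.14666; Na = 0.29332, O = 0.14666.
CaO (M=56.077): mol = 0.08167; Ca = 0.08167, O = 0.08167.
Al2O3 (M=101.961): mol = 0.22813; Al = 0.45626, O = 0.68439.
SiO2 (M=60.083): mol = 1.03157; Si = 1.03157, O = 2.06314.
ΣO = 2.97586; factor = 8/ΣO = 2.68830.
Ca apfu = 0.08167 × 2.68830 = 0.220.

0.220 Ca apfu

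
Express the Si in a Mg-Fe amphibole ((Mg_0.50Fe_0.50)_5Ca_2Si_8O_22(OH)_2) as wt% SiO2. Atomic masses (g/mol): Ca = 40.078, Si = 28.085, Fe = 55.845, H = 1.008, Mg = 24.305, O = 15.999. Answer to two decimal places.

Molar mass of (Mg_0.50Fe_0.50)_5Ca_2Si_8O_22(OH)_2 = 2.50*24.305 + 2.50*55.845 + 2*40.078 + 8*28.085 + 24*15.999 + 2*1.008 = 891.203 g/mol.
Each formula unit contains 8 Si, equivalent to 8/1 = 8.0000 mol SiO2.
M(SiO2) = 1×28.085 + 2×15.999 = 60.083 g/mol.
Mass of SiO2 per formula unit = 8.0000 × 60.083 = 480.664 g.
SiO2 wt% = 480.664 / 891.203 × 100 = 53.93%.

53.93 wt%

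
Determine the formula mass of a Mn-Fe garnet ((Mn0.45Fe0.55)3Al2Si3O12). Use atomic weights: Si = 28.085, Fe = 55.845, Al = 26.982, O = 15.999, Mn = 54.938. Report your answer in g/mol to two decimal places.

The formula mass is the sum 1.35·54.938 + 1.65·55.845 + 2·26.982 + 3·28.085 + 12·15.999.

496.52 g/mol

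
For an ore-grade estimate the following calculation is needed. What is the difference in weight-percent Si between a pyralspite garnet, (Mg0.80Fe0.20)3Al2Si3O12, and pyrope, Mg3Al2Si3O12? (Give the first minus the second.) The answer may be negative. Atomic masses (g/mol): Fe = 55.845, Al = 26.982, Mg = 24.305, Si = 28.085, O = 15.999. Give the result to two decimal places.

M((Mg0.80Fe0.20)3Al2Si3O12) = 422.046 g/mol, so wt% Si = 84.255/422.046 × 100 = 19.96%.
M(Mg3Al2Si3O12) = 403.122 g/mol, so wt% Si = 84.255/403.122 × 100 = 20.90%.
19.96 − 20.90 = -0.94 pp.

-0.94 percentage points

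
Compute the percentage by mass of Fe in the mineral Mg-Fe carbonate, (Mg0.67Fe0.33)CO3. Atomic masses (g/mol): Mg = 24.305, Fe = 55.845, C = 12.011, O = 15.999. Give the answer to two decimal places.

M((Mg0.67Fe0.33)CO3) = 94.721 g/mol.
Fe contributes 0.33 × 55.845 = 18.429 g per mole.
18.429/94.721 = 0.1946 → 19.46%.

19.46 mass %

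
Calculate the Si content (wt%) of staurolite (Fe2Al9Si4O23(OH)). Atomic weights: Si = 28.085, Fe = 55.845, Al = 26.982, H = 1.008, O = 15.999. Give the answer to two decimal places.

Molar mass of Fe2Al9Si4O23(OH): 2×55.845 + 9×26.982 + 4×28.085 + 24×15.999 + 1×1.008 = 851.852 g/mol.
Mass of Si per formula unit: 4 × 28.085 = 112.340 g.
Weight fraction Si = 112.340 / 851.852 = 0.1319.

13.19 wt%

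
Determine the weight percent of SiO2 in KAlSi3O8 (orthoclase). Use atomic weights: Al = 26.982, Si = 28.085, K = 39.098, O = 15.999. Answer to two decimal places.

64.76 wt%

Formula mass = 278.327 g/mol.
3 Si → 3.0000 mol SiO2 per formula unit; M(SiO2) = 60.083, so SiO2 mass = 180.249 g.
180.249/278.327 × 100 = 64.76 wt%.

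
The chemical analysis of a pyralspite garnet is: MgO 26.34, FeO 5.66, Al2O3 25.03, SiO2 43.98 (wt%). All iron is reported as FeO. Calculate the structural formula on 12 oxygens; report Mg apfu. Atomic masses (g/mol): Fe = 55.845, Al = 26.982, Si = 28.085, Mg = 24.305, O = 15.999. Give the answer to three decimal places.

MgO: 26.34/40.304 = 0.65353 mol → 0.65353 mol Mg, 0.65353 mol O.
FeO: 5.66/71.844 = 0.07878 mol → 0.07878 mol Fe, 0.07878 mol O.
Al2O3: 25.03/101.961 = 0.24549 mol → 0.49098 mol Al, 0.73647 mol O.
SiO2: 43.98/60.083 = 0.73199 mol → 0.73199 mol Si, 1.46398 mol O.
Total oxygen = 2.93276 mol. Normalization factor = 12/2.93276 = 4.09171.
Mg per 12 O = 0.65353 × 4.09171 = 2.674.

2.674 Mg apfu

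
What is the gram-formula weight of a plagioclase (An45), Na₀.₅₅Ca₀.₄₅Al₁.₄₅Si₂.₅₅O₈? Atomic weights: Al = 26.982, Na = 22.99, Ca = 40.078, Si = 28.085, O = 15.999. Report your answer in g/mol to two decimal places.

269.41 g/mol

The formula mass is the sum 0.55(22.99) + 0.45(40.078) + 1.45(26.982) + 2.55(28.085) + 8(15.999).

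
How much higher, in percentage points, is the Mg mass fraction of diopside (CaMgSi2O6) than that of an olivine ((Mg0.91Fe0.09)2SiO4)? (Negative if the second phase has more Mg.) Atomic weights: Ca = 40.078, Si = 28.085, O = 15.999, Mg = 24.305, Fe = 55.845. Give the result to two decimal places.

-19.00 percentage points

Mg in CaMgSi2O6: molar mass 216.547 g/mol; 1×24.305 = 24.305 g → 11.22 wt%.
Mg in (Mg0.91Fe0.09)2SiO4: molar mass 146.368 g/mol; 1.82×24.305 = 44.235 g → 30.22 wt%.
Difference = 11.22 − 30.22 = -19.00 percentage points.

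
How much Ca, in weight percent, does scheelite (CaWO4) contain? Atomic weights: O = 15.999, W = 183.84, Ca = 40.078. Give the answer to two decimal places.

13.92 weight percent

Formula mass = 1×40.078 + 1×183.84 + 4×15.999 = 287.914 g/mol, of which 40.078 g is Ca.
So Ca makes up 40.078/287.914 = 0.1392 of the mass, i.e. 13.92%.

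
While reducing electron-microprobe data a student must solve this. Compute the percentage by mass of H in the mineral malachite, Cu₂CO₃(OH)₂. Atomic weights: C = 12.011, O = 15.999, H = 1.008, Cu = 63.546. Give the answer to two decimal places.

0.91 mass %

Molar mass of Cu₂CO₃(OH)₂: 2·63.546 + 1·12.011 + 5·15.999 + 2·1.008 = 221.114 g/mol.
Mass of H per formula unit: 2 × 1.008 = 2.016 g.
Weight fraction H = 2.016 / 221.114 = 0.0091.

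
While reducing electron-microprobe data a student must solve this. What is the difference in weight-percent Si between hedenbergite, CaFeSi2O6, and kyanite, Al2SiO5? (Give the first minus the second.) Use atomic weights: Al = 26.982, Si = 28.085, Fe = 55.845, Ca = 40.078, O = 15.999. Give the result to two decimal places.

Si in CaFeSi2O6: molar mass 248.087 g/mol; 2×28.085 = 56.170 g → 22.64 wt%.
Si in Al2SiO5: molar mass 162.044 g/mol; 1×28.085 = 28.085 g → 17.33 wt%.
Difference = 22.64 − 17.33 = 5.31 percentage points.

5.31 percentage points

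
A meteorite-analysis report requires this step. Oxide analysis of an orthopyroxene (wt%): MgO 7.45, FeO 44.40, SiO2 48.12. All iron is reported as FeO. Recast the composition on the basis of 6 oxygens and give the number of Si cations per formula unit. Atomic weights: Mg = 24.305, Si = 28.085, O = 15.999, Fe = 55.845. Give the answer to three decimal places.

1.998 Si apfu

MgO: 7.45/40.304 = 0.18485 mol → 0.18485 mol Mg, 0.18485 mol O.
FeO: 44.40/71.844 = 0.61801 mol → 0.61801 mol Fe, 0.61801 mol O.
SiO2: 48.12/60.083 = 0.80089 mol → 0.80089 mol Si, 1.60178 mol O.
Total oxygen = 2.40464 mol. Normalization factor = 6/2.40464 = 2.49518.
Si per 6 O = 0.80089 × 2.49518 = 1.998.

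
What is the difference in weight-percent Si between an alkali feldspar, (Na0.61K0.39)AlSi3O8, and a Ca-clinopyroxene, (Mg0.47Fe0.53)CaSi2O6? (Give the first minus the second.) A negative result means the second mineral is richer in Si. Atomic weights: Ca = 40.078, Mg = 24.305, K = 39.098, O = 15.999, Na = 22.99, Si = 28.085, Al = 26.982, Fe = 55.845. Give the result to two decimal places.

First mineral: 84.255 g Si in 268.501 g formula = 31.38 wt% Si.
Second mineral: 56.170 g Si in 233.263 g formula = 24.08 wt% Si.
31.38% − 24.08% gives a difference of 7.30 percentage points.

7.30 percentage points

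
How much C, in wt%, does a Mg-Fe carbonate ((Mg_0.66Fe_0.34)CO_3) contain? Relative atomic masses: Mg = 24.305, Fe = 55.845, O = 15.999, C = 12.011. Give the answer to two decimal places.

M((Mg_0.66Fe_0.34)CO_3) = 95.037 g/mol.
C contributes 1 × 12.011 = 12.011 g per mole.
12.011/95.037 = 0.1264 → 12.64%.

12.64 wt%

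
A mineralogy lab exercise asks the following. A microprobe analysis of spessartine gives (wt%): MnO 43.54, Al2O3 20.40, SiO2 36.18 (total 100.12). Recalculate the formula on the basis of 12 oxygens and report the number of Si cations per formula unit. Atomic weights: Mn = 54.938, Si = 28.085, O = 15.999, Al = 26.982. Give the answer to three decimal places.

MnO (M=70.937): mol = 0.61378; Mn = 0.61378, O = 0.61378.
Al2O3 (M=101.961): mol = 0.20008; Al = 0.40016, O = 0.60024.
SiO2 (M=60.083): mol = 0.60217; Si = 0.60217, O = 1.20434.
ΣO = 2.41836; factor = 12/ΣO = 4.96204.
Si apfu = 0.60217 × 4.96204 = 2.988.

2.988 Si apfu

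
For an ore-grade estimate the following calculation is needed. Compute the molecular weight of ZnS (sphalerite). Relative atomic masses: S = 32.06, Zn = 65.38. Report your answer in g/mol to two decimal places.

97.44 g/mol

The formula mass is the sum 1(65.38) + 1(32.06).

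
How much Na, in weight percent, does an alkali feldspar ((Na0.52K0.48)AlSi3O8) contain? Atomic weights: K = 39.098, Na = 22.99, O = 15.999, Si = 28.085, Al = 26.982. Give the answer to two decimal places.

M((Na0.52K0.48)AlSi3O8) = 269.951 g/mol.
Na contributes 0.52 × 22.99 = 11.955 g per mole.
11.955/269.951 = 0.0443 → 4.43%.

4.43 weight percent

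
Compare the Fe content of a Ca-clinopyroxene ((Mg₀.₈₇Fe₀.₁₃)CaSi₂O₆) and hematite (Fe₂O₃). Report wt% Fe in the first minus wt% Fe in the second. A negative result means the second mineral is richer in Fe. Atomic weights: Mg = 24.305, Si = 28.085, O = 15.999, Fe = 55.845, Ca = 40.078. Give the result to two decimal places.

Fe in (Mg₀.₈₇Fe₀.₁₃)CaSi₂O₆: molar mass 220.647 g/mol; 0.13×55.845 = 7.260 g → 3.29 wt%.
Fe in Fe₂O₃: molar mass 159.687 g/mol; 2×55.845 = 111.690 g → 69.94 wt%.
Difference = 3.29 − 69.94 = -66.65 percentage points.

-66.65 percentage points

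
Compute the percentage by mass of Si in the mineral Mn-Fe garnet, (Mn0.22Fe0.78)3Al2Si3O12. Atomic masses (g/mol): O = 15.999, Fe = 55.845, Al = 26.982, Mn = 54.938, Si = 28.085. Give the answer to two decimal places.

M((Mn0.22Fe0.78)3Al2Si3O12) = 497.143 g/mol.
Si contributes 3 × 28.085 = 84.255 g per mole.
84.255/497.143 = 0.1695 → 16.95%.

16.95 mass %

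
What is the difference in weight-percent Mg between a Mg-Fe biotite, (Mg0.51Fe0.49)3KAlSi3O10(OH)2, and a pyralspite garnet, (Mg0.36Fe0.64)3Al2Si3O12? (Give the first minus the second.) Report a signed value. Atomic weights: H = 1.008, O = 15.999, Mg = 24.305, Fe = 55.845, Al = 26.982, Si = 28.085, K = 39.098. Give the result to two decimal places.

2.36 percentage points

First mineral: 37.187 g Mg in 463.618 g formula = 8.02 wt% Mg.
Second mineral: 26.249 g Mg in 463.679 g formula = 5.66 wt% Mg.
8.02% − 5.66% gives a difference of 2.36 percentage points.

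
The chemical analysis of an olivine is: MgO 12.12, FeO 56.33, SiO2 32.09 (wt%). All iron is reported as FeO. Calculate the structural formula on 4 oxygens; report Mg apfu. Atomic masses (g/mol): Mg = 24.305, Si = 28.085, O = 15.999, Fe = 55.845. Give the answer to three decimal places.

0.559 Mg apfu

MgO: 12.12/40.304 = 0.30071 mol → 0.30071 mol Mg, 0.30071 mol O.
FeO: 56.33/71.844 = 0.78406 mol → 0.78406 mol Fe, 0.78406 mol O.
SiO2: 32.09/60.083 = 0.53409 mol → 0.53409 mol Si, 1.06818 mol O.
Total oxygen = 2.15295 mol. Normalization factor = 4/2.15295 = 1.85792.
Mg per 4 O = 0.30071 × 1.85792 = 0.559.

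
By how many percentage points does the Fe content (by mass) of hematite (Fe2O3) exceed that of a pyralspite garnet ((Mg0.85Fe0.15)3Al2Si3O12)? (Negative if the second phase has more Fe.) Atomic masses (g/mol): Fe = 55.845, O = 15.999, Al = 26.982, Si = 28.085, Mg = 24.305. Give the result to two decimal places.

63.92 percentage points

Fe in Fe2O3: molar mass 159.687 g/mol; 2×55.845 = 111.690 g → 69.94 wt%.
Fe in (Mg0.85Fe0.15)3Al2Si3O12: molar mass 417.315 g/mol; 0.45×55.845 = 25.130 g → 6.02 wt%.
Difference = 69.94 − 6.02 = 63.92 percentage points.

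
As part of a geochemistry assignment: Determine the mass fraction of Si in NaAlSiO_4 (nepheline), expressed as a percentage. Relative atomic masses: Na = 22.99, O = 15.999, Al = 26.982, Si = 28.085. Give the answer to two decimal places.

19.77 weight percent

M(NaAlSiO_4) = 142.053 g/mol.
Si contributes 1 × 28.085 = 28.085 g per mole.
28.085/142.053 = 0.1977 → 19.77%.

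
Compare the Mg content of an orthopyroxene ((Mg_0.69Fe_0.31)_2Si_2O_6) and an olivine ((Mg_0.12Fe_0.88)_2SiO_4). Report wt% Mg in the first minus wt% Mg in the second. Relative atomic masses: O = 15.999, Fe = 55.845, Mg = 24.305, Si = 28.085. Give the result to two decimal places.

12.25 percentage points

Mg in (Mg_0.69Fe_0.31)_2Si_2O_6: molar mass 220.329 g/mol; 1.38×24.305 = 33.541 g → 15.22 wt%.
Mg in (Mg_0.12Fe_0.88)_2SiO_4: molar mass 196.201 g/mol; 0.24×24.305 = 5.833 g → 2.97 wt%.
Difference = 15.22 − 2.97 = 12.25 percentage points.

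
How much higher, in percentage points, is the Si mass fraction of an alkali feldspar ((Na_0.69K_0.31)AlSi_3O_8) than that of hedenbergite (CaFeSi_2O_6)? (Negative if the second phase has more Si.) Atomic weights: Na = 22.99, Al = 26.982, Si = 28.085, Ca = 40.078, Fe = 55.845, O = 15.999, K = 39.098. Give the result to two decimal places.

8.89 percentage points

Si in (Na_0.69K_0.31)AlSi_3O_8: molar mass 267.212 g/mol; 3×28.085 = 84.255 g → 31.53 wt%.
Si in CaFeSi_2O_6: molar mass 248.087 g/mol; 2×28.085 = 56.170 g → 22.64 wt%.
Difference = 31.53 − 22.64 = 8.89 percentage points.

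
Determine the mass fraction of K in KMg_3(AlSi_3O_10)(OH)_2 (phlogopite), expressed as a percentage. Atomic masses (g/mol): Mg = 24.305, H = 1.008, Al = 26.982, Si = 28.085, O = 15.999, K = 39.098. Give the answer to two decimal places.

9.37 wt%

Formula mass = 1*39.098 + 3*24.305 + 1*26.982 + 3*28.085 + 12*15.999 + 2*1.008 = 417.254 g/mol, of which 39.098 g is K.
So K makes up 39.098/417.254 = 0.0937 of the mass, i.e. 9.37%.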